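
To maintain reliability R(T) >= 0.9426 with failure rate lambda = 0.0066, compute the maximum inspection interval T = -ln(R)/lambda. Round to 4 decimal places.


R_target = 0.9426
lambda = 0.0066
-ln(0.9426) = 0.0591
T = 0.0591 / 0.0066
T = 8.9566

8.9566


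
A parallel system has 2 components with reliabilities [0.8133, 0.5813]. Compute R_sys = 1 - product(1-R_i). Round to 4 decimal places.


Components: [0.8133, 0.5813]
(1 - 0.8133) = 0.1867, running product = 0.1867
(1 - 0.5813) = 0.4187, running product = 0.0782
Product of (1-R_i) = 0.0782
R_sys = 1 - 0.0782 = 0.9218

0.9218


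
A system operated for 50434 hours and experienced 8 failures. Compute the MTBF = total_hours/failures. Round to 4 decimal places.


total_hours = 50434
failures = 8
MTBF = 50434 / 8
MTBF = 6304.25

6304.25


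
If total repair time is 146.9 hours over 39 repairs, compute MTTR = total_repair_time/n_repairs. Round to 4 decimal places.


total_repair_time = 146.9
n_repairs = 39
MTTR = 146.9 / 39
MTTR = 3.7667

3.7667


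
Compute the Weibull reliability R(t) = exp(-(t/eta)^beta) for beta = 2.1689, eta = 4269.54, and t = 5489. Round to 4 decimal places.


beta = 2.1689, eta = 4269.54, t = 5489
t/eta = 5489 / 4269.54 = 1.2856
(t/eta)^beta = 1.2856^2.1689 = 1.7245
R(t) = exp(-1.7245)
R(t) = 0.1783

0.1783


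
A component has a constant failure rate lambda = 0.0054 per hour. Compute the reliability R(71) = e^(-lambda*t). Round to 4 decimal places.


lambda = 0.0054
t = 71
lambda * t = 0.3834
R(t) = e^(-0.3834)
R(t) = 0.6815

0.6815


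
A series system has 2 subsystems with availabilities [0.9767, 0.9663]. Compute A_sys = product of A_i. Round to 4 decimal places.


Subsystems: [0.9767, 0.9663]
After subsystem 1 (A=0.9767): product = 0.9767
After subsystem 2 (A=0.9663): product = 0.9438
A_sys = 0.9438

0.9438


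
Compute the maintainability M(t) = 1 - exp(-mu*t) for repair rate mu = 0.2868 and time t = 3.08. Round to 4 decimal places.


mu = 0.2868, t = 3.08
mu * t = 0.2868 * 3.08 = 0.8833
exp(-0.8833) = 0.4134
M(t) = 1 - 0.4134
M(t) = 0.5866

0.5866


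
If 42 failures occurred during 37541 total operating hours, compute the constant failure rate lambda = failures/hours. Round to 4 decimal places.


failures = 42
total_hours = 37541
lambda = 42 / 37541
lambda = 0.0011

0.0011


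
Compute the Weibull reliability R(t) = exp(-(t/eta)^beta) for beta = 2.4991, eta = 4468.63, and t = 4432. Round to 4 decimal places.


beta = 2.4991, eta = 4468.63, t = 4432
t/eta = 4432 / 4468.63 = 0.9918
(t/eta)^beta = 0.9918^2.4991 = 0.9796
R(t) = exp(-0.9796)
R(t) = 0.3754

0.3754


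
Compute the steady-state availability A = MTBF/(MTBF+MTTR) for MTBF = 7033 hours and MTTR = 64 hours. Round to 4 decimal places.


MTBF = 7033
MTTR = 64
MTBF + MTTR = 7097
A = 7033 / 7097
A = 0.991

0.991


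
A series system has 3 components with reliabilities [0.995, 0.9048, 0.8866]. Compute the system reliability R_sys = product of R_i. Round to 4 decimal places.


Components: [0.995, 0.9048, 0.8866]
After component 1 (R=0.995): product = 0.995
After component 2 (R=0.9048): product = 0.9003
After component 3 (R=0.8866): product = 0.7982
R_sys = 0.7982

0.7982


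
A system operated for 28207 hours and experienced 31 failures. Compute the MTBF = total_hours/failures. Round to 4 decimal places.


total_hours = 28207
failures = 31
MTBF = 28207 / 31
MTBF = 909.9032

909.9032


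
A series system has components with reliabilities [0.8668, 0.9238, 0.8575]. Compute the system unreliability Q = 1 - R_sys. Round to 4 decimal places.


Components: [0.8668, 0.9238, 0.8575]
After component 1: product = 0.8668
After component 2: product = 0.8007
After component 3: product = 0.6866
R_sys = 0.6866
Q = 1 - 0.6866 = 0.3134

0.3134


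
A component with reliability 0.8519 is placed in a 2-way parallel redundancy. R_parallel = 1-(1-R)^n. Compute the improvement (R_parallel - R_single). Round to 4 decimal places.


R_single = 0.8519, n = 2
1 - R_single = 0.1481
(1 - R_single)^n = 0.1481^2 = 0.0219
R_parallel = 1 - 0.0219 = 0.9781
Improvement = 0.9781 - 0.8519
Improvement = 0.1262

0.1262


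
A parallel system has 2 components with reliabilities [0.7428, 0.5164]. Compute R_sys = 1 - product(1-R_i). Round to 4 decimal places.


Components: [0.7428, 0.5164]
(1 - 0.7428) = 0.2572, running product = 0.2572
(1 - 0.5164) = 0.4836, running product = 0.1244
Product of (1-R_i) = 0.1244
R_sys = 1 - 0.1244 = 0.8756

0.8756


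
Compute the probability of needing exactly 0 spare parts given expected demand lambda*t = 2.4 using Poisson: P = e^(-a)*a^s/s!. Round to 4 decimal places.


a = 2.4, s = 0
e^(-a) = e^(-2.4) = 0.0907
a^s = 2.4^0 = 1.0
s! = 1
P = 0.0907 * 1.0 / 1
P = 0.0907

0.0907


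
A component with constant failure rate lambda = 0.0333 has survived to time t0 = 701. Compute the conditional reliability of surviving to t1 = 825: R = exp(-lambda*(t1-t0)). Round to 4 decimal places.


lambda = 0.0333
t0 = 701, t1 = 825
t1 - t0 = 124
lambda * (t1-t0) = 0.0333 * 124 = 4.1292
R = exp(-4.1292)
R = 0.0161

0.0161


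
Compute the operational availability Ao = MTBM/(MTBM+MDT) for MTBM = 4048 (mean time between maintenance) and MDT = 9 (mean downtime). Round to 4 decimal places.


MTBM = 4048
MDT = 9
MTBM + MDT = 4057
Ao = 4048 / 4057
Ao = 0.9978

0.9978


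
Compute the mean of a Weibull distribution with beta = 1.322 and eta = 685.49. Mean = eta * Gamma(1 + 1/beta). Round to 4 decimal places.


beta = 1.322, eta = 685.49
1/beta = 0.7564
1 + 1/beta = 1.7564
Gamma(1.7564) = 0.9205
Mean = 685.49 * 0.9205
Mean = 631.0214

631.0214


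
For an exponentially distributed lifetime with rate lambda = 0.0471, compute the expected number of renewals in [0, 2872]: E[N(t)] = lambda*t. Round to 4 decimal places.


lambda = 0.0471
t = 2872
E[N(t)] = lambda * t
E[N(t)] = 0.0471 * 2872
E[N(t)] = 135.2712

135.2712


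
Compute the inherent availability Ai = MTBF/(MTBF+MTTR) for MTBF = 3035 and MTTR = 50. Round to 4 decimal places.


MTBF = 3035
MTTR = 50
MTBF + MTTR = 3085
Ai = 3035 / 3085
Ai = 0.9838

0.9838


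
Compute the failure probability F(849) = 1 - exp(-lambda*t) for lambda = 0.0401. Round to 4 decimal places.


lambda = 0.0401, t = 849
lambda * t = 34.0449
exp(-34.0449) = 0.0
F(t) = 1 - 0.0
F(t) = 1.0

1.0


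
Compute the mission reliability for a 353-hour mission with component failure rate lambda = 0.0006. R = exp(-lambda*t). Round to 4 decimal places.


lambda = 0.0006
mission_time = 353
lambda * t = 0.0006 * 353 = 0.2118
R = exp(-0.2118)
R = 0.8091

0.8091


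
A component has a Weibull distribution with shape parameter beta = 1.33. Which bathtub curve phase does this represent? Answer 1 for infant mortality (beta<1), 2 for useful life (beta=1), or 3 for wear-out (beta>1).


beta = 1.33
Compare beta to 1:
beta < 1 => infant mortality (phase 1)
beta = 1 => useful life (phase 2)
beta > 1 => wear-out (phase 3)
Since beta = 1.33, this is wear-out (increasing failure rate)
Phase = 3

3


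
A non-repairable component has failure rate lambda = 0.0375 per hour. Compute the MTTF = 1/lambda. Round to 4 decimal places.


lambda = 0.0375
MTTF = 1 / 0.0375
MTTF = 26.6667

26.6667


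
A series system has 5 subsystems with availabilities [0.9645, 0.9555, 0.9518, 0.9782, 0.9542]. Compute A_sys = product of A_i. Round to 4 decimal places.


Subsystems: [0.9645, 0.9555, 0.9518, 0.9782, 0.9542]
After subsystem 1 (A=0.9645): product = 0.9645
After subsystem 2 (A=0.9555): product = 0.9216
After subsystem 3 (A=0.9518): product = 0.8772
After subsystem 4 (A=0.9782): product = 0.858
After subsystem 5 (A=0.9542): product = 0.8187
A_sys = 0.8187

0.8187


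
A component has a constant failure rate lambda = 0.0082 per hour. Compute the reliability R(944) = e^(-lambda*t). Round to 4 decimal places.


lambda = 0.0082
t = 944
lambda * t = 7.7408
R(t) = e^(-7.7408)
R(t) = 0.0004

0.0004


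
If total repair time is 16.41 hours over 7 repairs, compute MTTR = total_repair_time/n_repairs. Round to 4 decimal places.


total_repair_time = 16.41
n_repairs = 7
MTTR = 16.41 / 7
MTTR = 2.3443

2.3443


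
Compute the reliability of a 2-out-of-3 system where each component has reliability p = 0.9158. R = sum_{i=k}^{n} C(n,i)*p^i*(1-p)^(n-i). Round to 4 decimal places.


k = 2, n = 3, p = 0.9158
i=2: C(3,2)=3 * 0.9158^2 * 0.0842^1 = 0.2119
i=3: C(3,3)=1 * 0.9158^3 * 0.0842^0 = 0.7681
R = sum of terms = 0.9799

0.9799


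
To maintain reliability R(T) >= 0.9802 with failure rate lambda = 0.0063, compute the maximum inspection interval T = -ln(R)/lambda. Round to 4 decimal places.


R_target = 0.9802
lambda = 0.0063
-ln(0.9802) = 0.02
T = 0.02 / 0.0063
T = 3.1744

3.1744


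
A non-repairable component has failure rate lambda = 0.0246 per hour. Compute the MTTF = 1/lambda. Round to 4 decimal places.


lambda = 0.0246
MTTF = 1 / 0.0246
MTTF = 40.6504

40.6504


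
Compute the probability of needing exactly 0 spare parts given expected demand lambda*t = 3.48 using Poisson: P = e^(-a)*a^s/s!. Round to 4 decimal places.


a = 3.48, s = 0
e^(-a) = e^(-3.48) = 0.0308
a^s = 3.48^0 = 1.0
s! = 1
P = 0.0308 * 1.0 / 1
P = 0.0308

0.0308


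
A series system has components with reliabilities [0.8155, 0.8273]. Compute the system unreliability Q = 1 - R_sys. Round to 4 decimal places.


Components: [0.8155, 0.8273]
After component 1: product = 0.8155
After component 2: product = 0.6747
R_sys = 0.6747
Q = 1 - 0.6747 = 0.3253

0.3253


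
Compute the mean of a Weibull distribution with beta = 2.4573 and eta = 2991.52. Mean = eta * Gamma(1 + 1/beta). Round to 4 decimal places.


beta = 2.4573, eta = 2991.52
1/beta = 0.407
1 + 1/beta = 1.407
Gamma(1.407) = 0.8869
Mean = 2991.52 * 0.8869
Mean = 2653.2008

2653.2008


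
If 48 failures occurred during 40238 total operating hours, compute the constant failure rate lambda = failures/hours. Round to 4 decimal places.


failures = 48
total_hours = 40238
lambda = 48 / 40238
lambda = 0.0012

0.0012


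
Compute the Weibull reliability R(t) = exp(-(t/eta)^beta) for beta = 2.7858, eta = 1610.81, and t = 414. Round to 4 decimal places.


beta = 2.7858, eta = 1610.81, t = 414
t/eta = 414 / 1610.81 = 0.257
(t/eta)^beta = 0.257^2.7858 = 0.0227
R(t) = exp(-0.0227)
R(t) = 0.9775

0.9775


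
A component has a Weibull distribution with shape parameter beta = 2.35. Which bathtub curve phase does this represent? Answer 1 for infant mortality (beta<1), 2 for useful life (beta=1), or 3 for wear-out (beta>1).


beta = 2.35
Compare beta to 1:
beta < 1 => infant mortality (phase 1)
beta = 1 => useful life (phase 2)
beta > 1 => wear-out (phase 3)
Since beta = 2.35, this is wear-out (increasing failure rate)
Phase = 3

3


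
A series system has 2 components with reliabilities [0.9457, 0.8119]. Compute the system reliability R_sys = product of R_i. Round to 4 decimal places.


Components: [0.9457, 0.8119]
After component 1 (R=0.9457): product = 0.9457
After component 2 (R=0.8119): product = 0.7678
R_sys = 0.7678

0.7678


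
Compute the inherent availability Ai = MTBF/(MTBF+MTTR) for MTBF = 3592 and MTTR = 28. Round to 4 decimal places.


MTBF = 3592
MTTR = 28
MTBF + MTTR = 3620
Ai = 3592 / 3620
Ai = 0.9923

0.9923


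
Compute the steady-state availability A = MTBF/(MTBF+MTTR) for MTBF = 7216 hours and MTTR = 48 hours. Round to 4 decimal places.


MTBF = 7216
MTTR = 48
MTBF + MTTR = 7264
A = 7216 / 7264
A = 0.9934

0.9934


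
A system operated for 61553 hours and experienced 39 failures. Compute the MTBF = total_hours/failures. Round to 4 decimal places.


total_hours = 61553
failures = 39
MTBF = 61553 / 39
MTBF = 1578.2821

1578.2821


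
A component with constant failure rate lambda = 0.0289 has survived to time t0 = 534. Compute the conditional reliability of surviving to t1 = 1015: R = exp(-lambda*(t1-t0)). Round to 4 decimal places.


lambda = 0.0289
t0 = 534, t1 = 1015
t1 - t0 = 481
lambda * (t1-t0) = 0.0289 * 481 = 13.9009
R = exp(-13.9009)
R = 0.0

0.0


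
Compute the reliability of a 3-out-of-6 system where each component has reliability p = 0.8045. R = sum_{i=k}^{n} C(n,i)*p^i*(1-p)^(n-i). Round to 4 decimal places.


k = 3, n = 6, p = 0.8045
i=3: C(6,3)=20 * 0.8045^3 * 0.1955^3 = 0.0778
i=4: C(6,4)=15 * 0.8045^4 * 0.1955^2 = 0.2402
i=5: C(6,5)=6 * 0.8045^5 * 0.1955^1 = 0.3953
i=6: C(6,6)=1 * 0.8045^6 * 0.1955^0 = 0.2711
R = sum of terms = 0.9844

0.9844


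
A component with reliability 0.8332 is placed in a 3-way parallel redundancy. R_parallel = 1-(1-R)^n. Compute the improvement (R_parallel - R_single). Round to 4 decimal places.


R_single = 0.8332, n = 3
1 - R_single = 0.1668
(1 - R_single)^n = 0.1668^3 = 0.0046
R_parallel = 1 - 0.0046 = 0.9954
Improvement = 0.9954 - 0.8332
Improvement = 0.1622

0.1622


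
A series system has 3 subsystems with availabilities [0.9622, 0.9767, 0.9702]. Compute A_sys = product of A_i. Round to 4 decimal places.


Subsystems: [0.9622, 0.9767, 0.9702]
After subsystem 1 (A=0.9622): product = 0.9622
After subsystem 2 (A=0.9767): product = 0.9398
After subsystem 3 (A=0.9702): product = 0.9118
A_sys = 0.9118

0.9118


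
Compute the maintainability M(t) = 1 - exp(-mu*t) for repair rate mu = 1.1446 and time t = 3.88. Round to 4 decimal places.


mu = 1.1446, t = 3.88
mu * t = 1.1446 * 3.88 = 4.441
exp(-4.441) = 0.0118
M(t) = 1 - 0.0118
M(t) = 0.9882

0.9882


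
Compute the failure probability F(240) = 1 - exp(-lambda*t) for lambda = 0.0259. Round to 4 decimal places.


lambda = 0.0259, t = 240
lambda * t = 6.216
exp(-6.216) = 0.002
F(t) = 1 - 0.002
F(t) = 0.998

0.998


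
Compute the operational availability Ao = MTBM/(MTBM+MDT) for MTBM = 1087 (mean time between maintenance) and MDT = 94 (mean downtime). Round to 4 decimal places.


MTBM = 1087
MDT = 94
MTBM + MDT = 1181
Ao = 1087 / 1181
Ao = 0.9204

0.9204


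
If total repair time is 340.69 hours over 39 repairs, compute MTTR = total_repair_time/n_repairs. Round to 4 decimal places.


total_repair_time = 340.69
n_repairs = 39
MTTR = 340.69 / 39
MTTR = 8.7356

8.7356


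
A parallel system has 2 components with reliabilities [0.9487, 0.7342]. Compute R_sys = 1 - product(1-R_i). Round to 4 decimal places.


Components: [0.9487, 0.7342]
(1 - 0.9487) = 0.0513, running product = 0.0513
(1 - 0.7342) = 0.2658, running product = 0.0136
Product of (1-R_i) = 0.0136
R_sys = 1 - 0.0136 = 0.9864

0.9864


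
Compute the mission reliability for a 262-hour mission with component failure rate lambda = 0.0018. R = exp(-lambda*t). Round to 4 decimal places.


lambda = 0.0018
mission_time = 262
lambda * t = 0.0018 * 262 = 0.4716
R = exp(-0.4716)
R = 0.624

0.624


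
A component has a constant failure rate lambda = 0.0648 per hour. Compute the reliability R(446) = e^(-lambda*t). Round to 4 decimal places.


lambda = 0.0648
t = 446
lambda * t = 28.9008
R(t) = e^(-28.9008)
R(t) = 0.0

0.0


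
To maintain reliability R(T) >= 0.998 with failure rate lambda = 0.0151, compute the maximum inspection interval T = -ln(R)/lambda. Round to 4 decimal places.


R_target = 0.998
lambda = 0.0151
-ln(0.998) = 0.002
T = 0.002 / 0.0151
T = 0.1326

0.1326


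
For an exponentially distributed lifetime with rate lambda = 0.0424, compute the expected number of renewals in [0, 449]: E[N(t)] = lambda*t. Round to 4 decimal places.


lambda = 0.0424
t = 449
E[N(t)] = lambda * t
E[N(t)] = 0.0424 * 449
E[N(t)] = 19.0376

19.0376


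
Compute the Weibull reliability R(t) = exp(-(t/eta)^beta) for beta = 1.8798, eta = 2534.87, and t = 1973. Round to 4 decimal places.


beta = 1.8798, eta = 2534.87, t = 1973
t/eta = 1973 / 2534.87 = 0.7783
(t/eta)^beta = 0.7783^1.8798 = 0.6243
R(t) = exp(-0.6243)
R(t) = 0.5356

0.5356


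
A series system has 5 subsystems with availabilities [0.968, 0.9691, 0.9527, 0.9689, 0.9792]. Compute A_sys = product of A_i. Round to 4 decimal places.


Subsystems: [0.968, 0.9691, 0.9527, 0.9689, 0.9792]
After subsystem 1 (A=0.968): product = 0.968
After subsystem 2 (A=0.9691): product = 0.9381
After subsystem 3 (A=0.9527): product = 0.8937
After subsystem 4 (A=0.9689): product = 0.8659
After subsystem 5 (A=0.9792): product = 0.8479
A_sys = 0.8479

0.8479


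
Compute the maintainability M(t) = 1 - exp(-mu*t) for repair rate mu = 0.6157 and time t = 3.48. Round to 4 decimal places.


mu = 0.6157, t = 3.48
mu * t = 0.6157 * 3.48 = 2.1426
exp(-2.1426) = 0.1173
M(t) = 1 - 0.1173
M(t) = 0.8827

0.8827


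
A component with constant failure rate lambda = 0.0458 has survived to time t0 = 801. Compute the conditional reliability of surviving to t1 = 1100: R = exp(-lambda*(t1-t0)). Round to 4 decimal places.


lambda = 0.0458
t0 = 801, t1 = 1100
t1 - t0 = 299
lambda * (t1-t0) = 0.0458 * 299 = 13.6942
R = exp(-13.6942)
R = 0.0

0.0


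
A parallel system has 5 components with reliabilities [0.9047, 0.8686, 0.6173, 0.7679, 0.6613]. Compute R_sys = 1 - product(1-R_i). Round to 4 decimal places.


Components: [0.9047, 0.8686, 0.6173, 0.7679, 0.6613]
(1 - 0.9047) = 0.0953, running product = 0.0953
(1 - 0.8686) = 0.1314, running product = 0.0125
(1 - 0.6173) = 0.3827, running product = 0.0048
(1 - 0.7679) = 0.2321, running product = 0.0011
(1 - 0.6613) = 0.3387, running product = 0.0004
Product of (1-R_i) = 0.0004
R_sys = 1 - 0.0004 = 0.9996

0.9996


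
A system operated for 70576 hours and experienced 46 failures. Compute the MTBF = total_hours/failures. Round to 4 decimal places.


total_hours = 70576
failures = 46
MTBF = 70576 / 46
MTBF = 1534.2609

1534.2609


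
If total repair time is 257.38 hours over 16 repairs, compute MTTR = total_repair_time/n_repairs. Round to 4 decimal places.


total_repair_time = 257.38
n_repairs = 16
MTTR = 257.38 / 16
MTTR = 16.0862

16.0862


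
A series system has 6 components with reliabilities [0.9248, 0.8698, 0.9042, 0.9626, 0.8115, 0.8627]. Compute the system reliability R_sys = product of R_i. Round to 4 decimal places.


Components: [0.9248, 0.8698, 0.9042, 0.9626, 0.8115, 0.8627]
After component 1 (R=0.9248): product = 0.9248
After component 2 (R=0.8698): product = 0.8044
After component 3 (R=0.9042): product = 0.7273
After component 4 (R=0.9626): product = 0.7001
After component 5 (R=0.8115): product = 0.5682
After component 6 (R=0.8627): product = 0.4901
R_sys = 0.4901

0.4901


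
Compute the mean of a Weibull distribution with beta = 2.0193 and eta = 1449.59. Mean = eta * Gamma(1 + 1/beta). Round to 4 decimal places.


beta = 2.0193, eta = 1449.59
1/beta = 0.4952
1 + 1/beta = 1.4952
Gamma(1.4952) = 0.8861
Mean = 1449.59 * 0.8861
Mean = 1284.4554

1284.4554


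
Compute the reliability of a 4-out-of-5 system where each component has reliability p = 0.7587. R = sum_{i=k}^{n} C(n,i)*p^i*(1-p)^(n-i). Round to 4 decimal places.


k = 4, n = 5, p = 0.7587
i=4: C(5,4)=5 * 0.7587^4 * 0.2413^1 = 0.3998
i=5: C(5,5)=1 * 0.7587^5 * 0.2413^0 = 0.2514
R = sum of terms = 0.6512

0.6512


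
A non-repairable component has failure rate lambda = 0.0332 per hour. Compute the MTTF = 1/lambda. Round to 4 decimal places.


lambda = 0.0332
MTTF = 1 / 0.0332
MTTF = 30.1205

30.1205


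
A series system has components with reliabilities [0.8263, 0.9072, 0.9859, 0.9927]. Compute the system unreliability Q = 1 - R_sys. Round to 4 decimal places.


Components: [0.8263, 0.9072, 0.9859, 0.9927]
After component 1: product = 0.8263
After component 2: product = 0.7496
After component 3: product = 0.739
After component 4: product = 0.7337
R_sys = 0.7337
Q = 1 - 0.7337 = 0.2663

0.2663


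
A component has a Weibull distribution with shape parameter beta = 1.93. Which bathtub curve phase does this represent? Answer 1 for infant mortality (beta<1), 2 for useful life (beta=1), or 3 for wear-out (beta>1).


beta = 1.93
Compare beta to 1:
beta < 1 => infant mortality (phase 1)
beta = 1 => useful life (phase 2)
beta > 1 => wear-out (phase 3)
Since beta = 1.93, this is wear-out (increasing failure rate)
Phase = 3

3


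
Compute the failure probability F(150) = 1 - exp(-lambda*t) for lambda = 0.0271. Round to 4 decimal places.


lambda = 0.0271, t = 150
lambda * t = 4.065
exp(-4.065) = 0.0172
F(t) = 1 - 0.0172
F(t) = 0.9828

0.9828


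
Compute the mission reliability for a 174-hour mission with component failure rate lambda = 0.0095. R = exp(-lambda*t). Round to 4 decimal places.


lambda = 0.0095
mission_time = 174
lambda * t = 0.0095 * 174 = 1.653
R = exp(-1.653)
R = 0.1915

0.1915


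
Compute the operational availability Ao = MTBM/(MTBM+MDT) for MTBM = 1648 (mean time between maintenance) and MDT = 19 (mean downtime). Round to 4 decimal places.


MTBM = 1648
MDT = 19
MTBM + MDT = 1667
Ao = 1648 / 1667
Ao = 0.9886

0.9886


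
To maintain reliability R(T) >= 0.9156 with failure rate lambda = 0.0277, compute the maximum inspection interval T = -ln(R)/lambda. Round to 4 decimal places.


R_target = 0.9156
lambda = 0.0277
-ln(0.9156) = 0.0882
T = 0.0882 / 0.0277
T = 3.1832

3.1832


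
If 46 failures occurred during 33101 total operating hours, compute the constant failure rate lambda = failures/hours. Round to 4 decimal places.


failures = 46
total_hours = 33101
lambda = 46 / 33101
lambda = 0.0014

0.0014


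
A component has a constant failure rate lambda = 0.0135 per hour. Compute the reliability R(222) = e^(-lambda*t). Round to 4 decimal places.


lambda = 0.0135
t = 222
lambda * t = 2.997
R(t) = e^(-2.997)
R(t) = 0.0499

0.0499


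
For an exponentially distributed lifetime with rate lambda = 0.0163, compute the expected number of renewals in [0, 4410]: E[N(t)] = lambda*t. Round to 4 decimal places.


lambda = 0.0163
t = 4410
E[N(t)] = lambda * t
E[N(t)] = 0.0163 * 4410
E[N(t)] = 71.883

71.883


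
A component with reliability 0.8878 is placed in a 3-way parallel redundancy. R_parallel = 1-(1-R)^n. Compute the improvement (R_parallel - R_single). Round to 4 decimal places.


R_single = 0.8878, n = 3
1 - R_single = 0.1122
(1 - R_single)^n = 0.1122^3 = 0.0014
R_parallel = 1 - 0.0014 = 0.9986
Improvement = 0.9986 - 0.8878
Improvement = 0.1108

0.1108


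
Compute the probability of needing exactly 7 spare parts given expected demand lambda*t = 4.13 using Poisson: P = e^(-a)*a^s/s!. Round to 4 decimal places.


a = 4.13, s = 7
e^(-a) = e^(-4.13) = 0.0161
a^s = 4.13^7 = 20495.1151
s! = 5040
P = 0.0161 * 20495.1151 / 5040
P = 0.0654

0.0654


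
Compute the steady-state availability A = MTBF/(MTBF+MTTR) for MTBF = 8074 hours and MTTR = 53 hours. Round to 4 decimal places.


MTBF = 8074
MTTR = 53
MTBF + MTTR = 8127
A = 8074 / 8127
A = 0.9935

0.9935


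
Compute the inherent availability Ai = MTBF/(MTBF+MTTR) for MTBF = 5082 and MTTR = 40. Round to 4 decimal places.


MTBF = 5082
MTTR = 40
MTBF + MTTR = 5122
Ai = 5082 / 5122
Ai = 0.9922

0.9922


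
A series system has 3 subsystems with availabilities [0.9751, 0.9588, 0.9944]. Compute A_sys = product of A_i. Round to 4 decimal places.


Subsystems: [0.9751, 0.9588, 0.9944]
After subsystem 1 (A=0.9751): product = 0.9751
After subsystem 2 (A=0.9588): product = 0.9349
After subsystem 3 (A=0.9944): product = 0.9297
A_sys = 0.9297

0.9297


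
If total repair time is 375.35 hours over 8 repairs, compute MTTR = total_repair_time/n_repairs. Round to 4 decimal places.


total_repair_time = 375.35
n_repairs = 8
MTTR = 375.35 / 8
MTTR = 46.9188

46.9188


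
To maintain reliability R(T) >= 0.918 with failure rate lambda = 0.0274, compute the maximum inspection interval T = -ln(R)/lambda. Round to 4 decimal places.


R_target = 0.918
lambda = 0.0274
-ln(0.918) = 0.0856
T = 0.0856 / 0.0274
T = 3.1226

3.1226


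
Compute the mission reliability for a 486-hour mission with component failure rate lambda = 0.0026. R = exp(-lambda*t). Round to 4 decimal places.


lambda = 0.0026
mission_time = 486
lambda * t = 0.0026 * 486 = 1.2636
R = exp(-1.2636)
R = 0.2826

0.2826


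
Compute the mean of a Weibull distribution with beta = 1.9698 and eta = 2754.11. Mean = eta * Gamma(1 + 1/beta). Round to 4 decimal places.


beta = 1.9698, eta = 2754.11
1/beta = 0.5077
1 + 1/beta = 1.5077
Gamma(1.5077) = 0.8865
Mean = 2754.11 * 0.8865
Mean = 2441.5162

2441.5162


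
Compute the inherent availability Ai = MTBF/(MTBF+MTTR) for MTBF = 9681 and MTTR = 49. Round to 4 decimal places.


MTBF = 9681
MTTR = 49
MTBF + MTTR = 9730
Ai = 9681 / 9730
Ai = 0.995

0.995


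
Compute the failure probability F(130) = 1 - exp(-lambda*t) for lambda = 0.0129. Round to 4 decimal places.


lambda = 0.0129, t = 130
lambda * t = 1.677
exp(-1.677) = 0.1869
F(t) = 1 - 0.1869
F(t) = 0.8131

0.8131


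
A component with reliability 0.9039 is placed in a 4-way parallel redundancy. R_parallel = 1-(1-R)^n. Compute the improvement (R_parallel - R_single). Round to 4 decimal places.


R_single = 0.9039, n = 4
1 - R_single = 0.0961
(1 - R_single)^n = 0.0961^4 = 0.0001
R_parallel = 1 - 0.0001 = 0.9999
Improvement = 0.9999 - 0.9039
Improvement = 0.096

0.096


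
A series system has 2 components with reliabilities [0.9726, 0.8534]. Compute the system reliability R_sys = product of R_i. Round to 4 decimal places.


Components: [0.9726, 0.8534]
After component 1 (R=0.9726): product = 0.9726
After component 2 (R=0.8534): product = 0.83
R_sys = 0.83

0.83


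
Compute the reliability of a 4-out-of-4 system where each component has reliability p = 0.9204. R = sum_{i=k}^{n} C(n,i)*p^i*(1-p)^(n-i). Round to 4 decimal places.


k = 4, n = 4, p = 0.9204
i=4: C(4,4)=1 * 0.9204^4 * 0.0796^0 = 0.7176
R = sum of terms = 0.7176

0.7176


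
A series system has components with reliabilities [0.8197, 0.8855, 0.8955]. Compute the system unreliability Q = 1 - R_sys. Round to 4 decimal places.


Components: [0.8197, 0.8855, 0.8955]
After component 1: product = 0.8197
After component 2: product = 0.7258
After component 3: product = 0.65
R_sys = 0.65
Q = 1 - 0.65 = 0.35

0.35


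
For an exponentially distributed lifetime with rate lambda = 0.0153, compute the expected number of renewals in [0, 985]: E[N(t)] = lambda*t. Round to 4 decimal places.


lambda = 0.0153
t = 985
E[N(t)] = lambda * t
E[N(t)] = 0.0153 * 985
E[N(t)] = 15.0705

15.0705


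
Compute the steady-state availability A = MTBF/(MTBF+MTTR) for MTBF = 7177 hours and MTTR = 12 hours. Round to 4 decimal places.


MTBF = 7177
MTTR = 12
MTBF + MTTR = 7189
A = 7177 / 7189
A = 0.9983

0.9983


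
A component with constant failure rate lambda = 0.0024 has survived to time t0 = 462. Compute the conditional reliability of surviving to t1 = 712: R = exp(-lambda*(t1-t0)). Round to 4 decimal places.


lambda = 0.0024
t0 = 462, t1 = 712
t1 - t0 = 250
lambda * (t1-t0) = 0.0024 * 250 = 0.6
R = exp(-0.6)
R = 0.5488

0.5488


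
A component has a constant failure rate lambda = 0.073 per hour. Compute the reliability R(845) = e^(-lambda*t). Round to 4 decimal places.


lambda = 0.073
t = 845
lambda * t = 61.685
R(t) = e^(-61.685)
R(t) = 0.0

0.0


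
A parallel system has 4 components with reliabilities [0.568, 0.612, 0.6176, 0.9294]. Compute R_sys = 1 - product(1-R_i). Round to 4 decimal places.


Components: [0.568, 0.612, 0.6176, 0.9294]
(1 - 0.568) = 0.432, running product = 0.432
(1 - 0.612) = 0.388, running product = 0.1676
(1 - 0.6176) = 0.3824, running product = 0.0641
(1 - 0.9294) = 0.0706, running product = 0.0045
Product of (1-R_i) = 0.0045
R_sys = 1 - 0.0045 = 0.9955

0.9955


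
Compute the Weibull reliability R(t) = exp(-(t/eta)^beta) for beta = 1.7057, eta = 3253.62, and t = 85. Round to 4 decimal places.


beta = 1.7057, eta = 3253.62, t = 85
t/eta = 85 / 3253.62 = 0.0261
(t/eta)^beta = 0.0261^1.7057 = 0.002
R(t) = exp(-0.002)
R(t) = 0.998

0.998


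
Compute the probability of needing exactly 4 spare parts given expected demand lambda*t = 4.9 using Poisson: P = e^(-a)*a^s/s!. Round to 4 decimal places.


a = 4.9, s = 4
e^(-a) = e^(-4.9) = 0.0074
a^s = 4.9^4 = 576.4801
s! = 24
P = 0.0074 * 576.4801 / 24
P = 0.1789

0.1789


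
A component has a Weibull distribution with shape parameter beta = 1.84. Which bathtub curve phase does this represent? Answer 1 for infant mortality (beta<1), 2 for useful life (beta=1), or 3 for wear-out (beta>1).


beta = 1.84
Compare beta to 1:
beta < 1 => infant mortality (phase 1)
beta = 1 => useful life (phase 2)
beta > 1 => wear-out (phase 3)
Since beta = 1.84, this is wear-out (increasing failure rate)
Phase = 3

3


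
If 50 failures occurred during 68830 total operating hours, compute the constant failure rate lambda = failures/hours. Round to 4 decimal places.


failures = 50
total_hours = 68830
lambda = 50 / 68830
lambda = 0.0007

0.0007


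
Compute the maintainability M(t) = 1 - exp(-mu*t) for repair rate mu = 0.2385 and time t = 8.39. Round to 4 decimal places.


mu = 0.2385, t = 8.39
mu * t = 0.2385 * 8.39 = 2.001
exp(-2.001) = 0.1352
M(t) = 1 - 0.1352
M(t) = 0.8648

0.8648


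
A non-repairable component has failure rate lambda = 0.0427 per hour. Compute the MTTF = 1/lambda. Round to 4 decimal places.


lambda = 0.0427
MTTF = 1 / 0.0427
MTTF = 23.4192

23.4192


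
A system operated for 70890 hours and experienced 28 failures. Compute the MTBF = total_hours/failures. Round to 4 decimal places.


total_hours = 70890
failures = 28
MTBF = 70890 / 28
MTBF = 2531.7857

2531.7857


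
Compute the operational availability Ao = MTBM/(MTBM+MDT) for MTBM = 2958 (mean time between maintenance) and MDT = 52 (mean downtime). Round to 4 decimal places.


MTBM = 2958
MDT = 52
MTBM + MDT = 3010
Ao = 2958 / 3010
Ao = 0.9827

0.9827


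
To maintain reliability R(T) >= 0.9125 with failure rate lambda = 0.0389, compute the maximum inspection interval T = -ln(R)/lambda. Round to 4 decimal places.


R_target = 0.9125
lambda = 0.0389
-ln(0.9125) = 0.0916
T = 0.0916 / 0.0389
T = 2.3539

2.3539


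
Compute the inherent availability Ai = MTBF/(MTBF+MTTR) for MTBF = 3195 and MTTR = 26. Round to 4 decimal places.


MTBF = 3195
MTTR = 26
MTBF + MTTR = 3221
Ai = 3195 / 3221
Ai = 0.9919

0.9919


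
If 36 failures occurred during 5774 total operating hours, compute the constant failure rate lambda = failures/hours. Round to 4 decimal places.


failures = 36
total_hours = 5774
lambda = 36 / 5774
lambda = 0.0062

0.0062


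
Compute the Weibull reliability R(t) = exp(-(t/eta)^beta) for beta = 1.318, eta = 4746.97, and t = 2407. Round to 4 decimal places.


beta = 1.318, eta = 4746.97, t = 2407
t/eta = 2407 / 4746.97 = 0.5071
(t/eta)^beta = 0.5071^1.318 = 0.4086
R(t) = exp(-0.4086)
R(t) = 0.6646

0.6646


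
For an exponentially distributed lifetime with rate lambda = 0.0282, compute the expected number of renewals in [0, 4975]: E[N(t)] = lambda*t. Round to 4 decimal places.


lambda = 0.0282
t = 4975
E[N(t)] = lambda * t
E[N(t)] = 0.0282 * 4975
E[N(t)] = 140.295

140.295


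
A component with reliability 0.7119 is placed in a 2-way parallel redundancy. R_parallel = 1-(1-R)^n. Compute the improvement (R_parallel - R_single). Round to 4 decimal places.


R_single = 0.7119, n = 2
1 - R_single = 0.2881
(1 - R_single)^n = 0.2881^2 = 0.083
R_parallel = 1 - 0.083 = 0.917
Improvement = 0.917 - 0.7119
Improvement = 0.2051

0.2051


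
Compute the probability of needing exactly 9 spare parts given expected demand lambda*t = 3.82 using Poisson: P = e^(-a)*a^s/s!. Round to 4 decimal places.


a = 3.82, s = 9
e^(-a) = e^(-3.82) = 0.0219
a^s = 3.82^9 = 173208.925
s! = 362880
P = 0.0219 * 173208.925 / 362880
P = 0.0105

0.0105


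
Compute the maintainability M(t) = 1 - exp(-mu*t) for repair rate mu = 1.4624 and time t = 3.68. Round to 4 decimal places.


mu = 1.4624, t = 3.68
mu * t = 1.4624 * 3.68 = 5.3816
exp(-5.3816) = 0.0046
M(t) = 1 - 0.0046
M(t) = 0.9954

0.9954


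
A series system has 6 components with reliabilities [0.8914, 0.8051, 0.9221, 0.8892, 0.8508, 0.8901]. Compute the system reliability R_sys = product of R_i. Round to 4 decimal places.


Components: [0.8914, 0.8051, 0.9221, 0.8892, 0.8508, 0.8901]
After component 1 (R=0.8914): product = 0.8914
After component 2 (R=0.8051): product = 0.7177
After component 3 (R=0.9221): product = 0.6618
After component 4 (R=0.8892): product = 0.5884
After component 5 (R=0.8508): product = 0.5006
After component 6 (R=0.8901): product = 0.4456
R_sys = 0.4456

0.4456


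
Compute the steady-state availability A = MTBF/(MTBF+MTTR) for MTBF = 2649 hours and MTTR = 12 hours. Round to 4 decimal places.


MTBF = 2649
MTTR = 12
MTBF + MTTR = 2661
A = 2649 / 2661
A = 0.9955

0.9955


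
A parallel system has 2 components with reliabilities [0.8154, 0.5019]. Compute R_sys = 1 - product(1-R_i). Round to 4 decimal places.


Components: [0.8154, 0.5019]
(1 - 0.8154) = 0.1846, running product = 0.1846
(1 - 0.5019) = 0.4981, running product = 0.0919
Product of (1-R_i) = 0.0919
R_sys = 1 - 0.0919 = 0.9081

0.9081


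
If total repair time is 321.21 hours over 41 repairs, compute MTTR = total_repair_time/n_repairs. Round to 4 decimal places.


total_repair_time = 321.21
n_repairs = 41
MTTR = 321.21 / 41
MTTR = 7.8344

7.8344


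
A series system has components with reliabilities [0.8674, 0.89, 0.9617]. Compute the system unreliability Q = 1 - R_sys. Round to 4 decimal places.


Components: [0.8674, 0.89, 0.9617]
After component 1: product = 0.8674
After component 2: product = 0.772
After component 3: product = 0.7424
R_sys = 0.7424
Q = 1 - 0.7424 = 0.2576

0.2576


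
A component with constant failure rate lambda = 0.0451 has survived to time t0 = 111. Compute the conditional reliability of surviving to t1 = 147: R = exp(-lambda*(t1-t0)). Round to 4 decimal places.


lambda = 0.0451
t0 = 111, t1 = 147
t1 - t0 = 36
lambda * (t1-t0) = 0.0451 * 36 = 1.6236
R = exp(-1.6236)
R = 0.1972

0.1972


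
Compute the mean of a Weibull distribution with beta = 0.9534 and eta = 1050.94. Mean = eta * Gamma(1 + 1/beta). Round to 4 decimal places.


beta = 0.9534, eta = 1050.94
1/beta = 1.0489
1 + 1/beta = 2.0489
Gamma(2.0489) = 1.0217
Mean = 1050.94 * 1.0217
Mean = 1073.7019

1073.7019


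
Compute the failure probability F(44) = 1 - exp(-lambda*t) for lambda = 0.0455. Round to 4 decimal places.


lambda = 0.0455, t = 44
lambda * t = 2.002
exp(-2.002) = 0.1351
F(t) = 1 - 0.1351
F(t) = 0.8649

0.8649


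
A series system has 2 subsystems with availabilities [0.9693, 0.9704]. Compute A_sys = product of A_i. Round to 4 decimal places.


Subsystems: [0.9693, 0.9704]
After subsystem 1 (A=0.9693): product = 0.9693
After subsystem 2 (A=0.9704): product = 0.9406
A_sys = 0.9406

0.9406


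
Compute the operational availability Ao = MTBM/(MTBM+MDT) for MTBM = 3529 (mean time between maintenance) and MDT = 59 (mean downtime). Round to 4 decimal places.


MTBM = 3529
MDT = 59
MTBM + MDT = 3588
Ao = 3529 / 3588
Ao = 0.9836

0.9836


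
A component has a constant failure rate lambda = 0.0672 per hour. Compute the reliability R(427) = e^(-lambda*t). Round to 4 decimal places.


lambda = 0.0672
t = 427
lambda * t = 28.6944
R(t) = e^(-28.6944)
R(t) = 0.0

0.0


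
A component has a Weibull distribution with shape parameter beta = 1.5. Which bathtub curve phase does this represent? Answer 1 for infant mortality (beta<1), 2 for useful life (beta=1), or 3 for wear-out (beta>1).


beta = 1.5
Compare beta to 1:
beta < 1 => infant mortality (phase 1)
beta = 1 => useful life (phase 2)
beta > 1 => wear-out (phase 3)
Since beta = 1.5, this is wear-out (increasing failure rate)
Phase = 3

3


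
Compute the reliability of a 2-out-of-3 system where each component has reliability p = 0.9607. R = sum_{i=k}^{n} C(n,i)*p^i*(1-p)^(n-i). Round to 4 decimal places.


k = 2, n = 3, p = 0.9607
i=2: C(3,2)=3 * 0.9607^2 * 0.0393^1 = 0.1088
i=3: C(3,3)=1 * 0.9607^3 * 0.0393^0 = 0.8867
R = sum of terms = 0.9955

0.9955


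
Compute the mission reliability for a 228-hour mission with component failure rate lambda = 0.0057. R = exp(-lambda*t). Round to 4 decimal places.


lambda = 0.0057
mission_time = 228
lambda * t = 0.0057 * 228 = 1.2996
R = exp(-1.2996)
R = 0.2726

0.2726


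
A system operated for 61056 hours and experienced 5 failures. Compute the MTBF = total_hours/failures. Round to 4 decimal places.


total_hours = 61056
failures = 5
MTBF = 61056 / 5
MTBF = 12211.2

12211.2


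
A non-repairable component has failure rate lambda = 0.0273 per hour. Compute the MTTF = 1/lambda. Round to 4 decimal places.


lambda = 0.0273
MTTF = 1 / 0.0273
MTTF = 36.63

36.63


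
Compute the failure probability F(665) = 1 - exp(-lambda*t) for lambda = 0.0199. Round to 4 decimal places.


lambda = 0.0199, t = 665
lambda * t = 13.2335
exp(-13.2335) = 0.0
F(t) = 1 - 0.0
F(t) = 1.0

1.0


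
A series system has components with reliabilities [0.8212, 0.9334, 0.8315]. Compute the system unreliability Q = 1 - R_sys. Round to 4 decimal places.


Components: [0.8212, 0.9334, 0.8315]
After component 1: product = 0.8212
After component 2: product = 0.7665
After component 3: product = 0.6374
R_sys = 0.6374
Q = 1 - 0.6374 = 0.3626

0.3626


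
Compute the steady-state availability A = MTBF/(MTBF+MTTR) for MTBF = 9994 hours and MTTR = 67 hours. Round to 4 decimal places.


MTBF = 9994
MTTR = 67
MTBF + MTTR = 10061
A = 9994 / 10061
A = 0.9933

0.9933


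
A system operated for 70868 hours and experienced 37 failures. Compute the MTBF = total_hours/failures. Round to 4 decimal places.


total_hours = 70868
failures = 37
MTBF = 70868 / 37
MTBF = 1915.3514

1915.3514


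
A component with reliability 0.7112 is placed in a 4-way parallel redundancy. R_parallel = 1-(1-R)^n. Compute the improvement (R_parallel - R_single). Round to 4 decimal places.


R_single = 0.7112, n = 4
1 - R_single = 0.2888
(1 - R_single)^n = 0.2888^4 = 0.007
R_parallel = 1 - 0.007 = 0.993
Improvement = 0.993 - 0.7112
Improvement = 0.2818

0.2818


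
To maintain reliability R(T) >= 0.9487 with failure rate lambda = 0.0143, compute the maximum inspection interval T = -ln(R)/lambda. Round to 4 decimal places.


R_target = 0.9487
lambda = 0.0143
-ln(0.9487) = 0.0527
T = 0.0527 / 0.0143
T = 3.6827

3.6827


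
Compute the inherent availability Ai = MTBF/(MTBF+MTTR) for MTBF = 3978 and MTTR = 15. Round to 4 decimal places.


MTBF = 3978
MTTR = 15
MTBF + MTTR = 3993
Ai = 3978 / 3993
Ai = 0.9962

0.9962


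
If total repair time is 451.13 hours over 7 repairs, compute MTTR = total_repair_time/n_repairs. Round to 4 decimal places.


total_repair_time = 451.13
n_repairs = 7
MTTR = 451.13 / 7
MTTR = 64.4471

64.4471


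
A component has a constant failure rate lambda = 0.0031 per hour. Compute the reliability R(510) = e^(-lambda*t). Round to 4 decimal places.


lambda = 0.0031
t = 510
lambda * t = 1.581
R(t) = e^(-1.581)
R(t) = 0.2058

0.2058


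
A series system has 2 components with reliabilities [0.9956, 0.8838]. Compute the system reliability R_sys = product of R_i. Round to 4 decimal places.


Components: [0.9956, 0.8838]
After component 1 (R=0.9956): product = 0.9956
After component 2 (R=0.8838): product = 0.8799
R_sys = 0.8799

0.8799


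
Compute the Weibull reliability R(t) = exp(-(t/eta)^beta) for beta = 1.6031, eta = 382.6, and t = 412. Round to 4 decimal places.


beta = 1.6031, eta = 382.6, t = 412
t/eta = 412 / 382.6 = 1.0768
(t/eta)^beta = 1.0768^1.6031 = 1.126
R(t) = exp(-1.126)
R(t) = 0.3243

0.3243


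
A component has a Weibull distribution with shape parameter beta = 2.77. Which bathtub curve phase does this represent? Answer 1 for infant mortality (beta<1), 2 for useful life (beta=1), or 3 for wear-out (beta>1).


beta = 2.77
Compare beta to 1:
beta < 1 => infant mortality (phase 1)
beta = 1 => useful life (phase 2)
beta > 1 => wear-out (phase 3)
Since beta = 2.77, this is wear-out (increasing failure rate)
Phase = 3

3
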